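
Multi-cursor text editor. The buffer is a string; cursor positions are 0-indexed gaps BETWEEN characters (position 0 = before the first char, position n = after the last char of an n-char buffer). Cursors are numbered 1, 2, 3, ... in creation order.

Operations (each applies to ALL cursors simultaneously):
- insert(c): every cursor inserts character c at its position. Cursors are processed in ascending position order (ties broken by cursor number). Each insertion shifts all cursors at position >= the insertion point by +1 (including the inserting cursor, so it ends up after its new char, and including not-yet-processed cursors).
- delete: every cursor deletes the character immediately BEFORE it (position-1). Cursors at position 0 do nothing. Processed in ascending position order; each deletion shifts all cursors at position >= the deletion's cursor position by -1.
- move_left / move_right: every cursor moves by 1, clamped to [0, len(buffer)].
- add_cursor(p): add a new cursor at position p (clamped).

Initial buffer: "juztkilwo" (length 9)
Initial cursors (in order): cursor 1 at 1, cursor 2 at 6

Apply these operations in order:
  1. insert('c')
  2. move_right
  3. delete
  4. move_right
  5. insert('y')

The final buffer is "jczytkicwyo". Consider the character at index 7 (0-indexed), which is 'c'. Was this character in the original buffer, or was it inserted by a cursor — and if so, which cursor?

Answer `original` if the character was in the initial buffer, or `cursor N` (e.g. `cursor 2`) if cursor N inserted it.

After op 1 (insert('c')): buffer="jcuztkiclwo" (len 11), cursors c1@2 c2@8, authorship .1.....2...
After op 2 (move_right): buffer="jcuztkiclwo" (len 11), cursors c1@3 c2@9, authorship .1.....2...
After op 3 (delete): buffer="jcztkicwo" (len 9), cursors c1@2 c2@7, authorship .1....2..
After op 4 (move_right): buffer="jcztkicwo" (len 9), cursors c1@3 c2@8, authorship .1....2..
After op 5 (insert('y')): buffer="jczytkicwyo" (len 11), cursors c1@4 c2@10, authorship .1.1...2.2.
Authorship (.=original, N=cursor N): . 1 . 1 . . . 2 . 2 .
Index 7: author = 2

Answer: cursor 2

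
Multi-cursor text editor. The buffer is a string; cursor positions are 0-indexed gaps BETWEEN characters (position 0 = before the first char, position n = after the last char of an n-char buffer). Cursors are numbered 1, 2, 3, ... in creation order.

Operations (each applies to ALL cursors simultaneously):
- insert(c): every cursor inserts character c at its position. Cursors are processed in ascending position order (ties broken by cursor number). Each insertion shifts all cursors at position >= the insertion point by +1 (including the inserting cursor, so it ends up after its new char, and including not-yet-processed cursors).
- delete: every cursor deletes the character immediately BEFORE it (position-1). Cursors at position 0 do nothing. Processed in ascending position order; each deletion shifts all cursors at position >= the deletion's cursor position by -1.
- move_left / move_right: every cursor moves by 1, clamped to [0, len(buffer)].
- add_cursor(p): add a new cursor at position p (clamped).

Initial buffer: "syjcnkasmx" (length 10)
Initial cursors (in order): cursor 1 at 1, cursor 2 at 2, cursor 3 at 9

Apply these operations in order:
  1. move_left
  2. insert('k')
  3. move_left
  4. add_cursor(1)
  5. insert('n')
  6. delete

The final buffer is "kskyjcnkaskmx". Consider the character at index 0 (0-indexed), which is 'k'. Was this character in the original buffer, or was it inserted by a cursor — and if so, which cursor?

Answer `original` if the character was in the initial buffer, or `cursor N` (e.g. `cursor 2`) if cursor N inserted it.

After op 1 (move_left): buffer="syjcnkasmx" (len 10), cursors c1@0 c2@1 c3@8, authorship ..........
After op 2 (insert('k')): buffer="kskyjcnkaskmx" (len 13), cursors c1@1 c2@3 c3@11, authorship 1.2.......3..
After op 3 (move_left): buffer="kskyjcnkaskmx" (len 13), cursors c1@0 c2@2 c3@10, authorship 1.2.......3..
After op 4 (add_cursor(1)): buffer="kskyjcnkaskmx" (len 13), cursors c1@0 c4@1 c2@2 c3@10, authorship 1.2.......3..
After op 5 (insert('n')): buffer="nknsnkyjcnkasnkmx" (len 17), cursors c1@1 c4@3 c2@5 c3@14, authorship 114.22.......33..
After op 6 (delete): buffer="kskyjcnkaskmx" (len 13), cursors c1@0 c4@1 c2@2 c3@10, authorship 1.2.......3..
Authorship (.=original, N=cursor N): 1 . 2 . . . . . . . 3 . .
Index 0: author = 1

Answer: cursor 1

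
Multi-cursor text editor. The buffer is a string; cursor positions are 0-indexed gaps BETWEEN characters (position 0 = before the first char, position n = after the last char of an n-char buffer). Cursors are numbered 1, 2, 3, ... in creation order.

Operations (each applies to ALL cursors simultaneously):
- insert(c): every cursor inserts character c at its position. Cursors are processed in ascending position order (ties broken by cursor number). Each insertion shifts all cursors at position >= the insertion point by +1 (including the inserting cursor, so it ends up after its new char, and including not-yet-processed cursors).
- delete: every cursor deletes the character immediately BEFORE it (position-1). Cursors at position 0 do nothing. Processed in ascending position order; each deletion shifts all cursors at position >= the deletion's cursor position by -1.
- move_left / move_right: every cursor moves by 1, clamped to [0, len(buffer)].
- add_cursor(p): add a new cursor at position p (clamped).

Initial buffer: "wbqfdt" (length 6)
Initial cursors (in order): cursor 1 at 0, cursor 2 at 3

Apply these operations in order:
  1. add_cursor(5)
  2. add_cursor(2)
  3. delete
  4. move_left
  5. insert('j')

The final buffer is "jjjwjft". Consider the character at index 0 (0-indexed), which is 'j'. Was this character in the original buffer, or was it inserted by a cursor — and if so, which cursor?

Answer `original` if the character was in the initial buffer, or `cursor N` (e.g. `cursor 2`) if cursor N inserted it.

After op 1 (add_cursor(5)): buffer="wbqfdt" (len 6), cursors c1@0 c2@3 c3@5, authorship ......
After op 2 (add_cursor(2)): buffer="wbqfdt" (len 6), cursors c1@0 c4@2 c2@3 c3@5, authorship ......
After op 3 (delete): buffer="wft" (len 3), cursors c1@0 c2@1 c4@1 c3@2, authorship ...
After op 4 (move_left): buffer="wft" (len 3), cursors c1@0 c2@0 c4@0 c3@1, authorship ...
After op 5 (insert('j')): buffer="jjjwjft" (len 7), cursors c1@3 c2@3 c4@3 c3@5, authorship 124.3..
Authorship (.=original, N=cursor N): 1 2 4 . 3 . .
Index 0: author = 1

Answer: cursor 1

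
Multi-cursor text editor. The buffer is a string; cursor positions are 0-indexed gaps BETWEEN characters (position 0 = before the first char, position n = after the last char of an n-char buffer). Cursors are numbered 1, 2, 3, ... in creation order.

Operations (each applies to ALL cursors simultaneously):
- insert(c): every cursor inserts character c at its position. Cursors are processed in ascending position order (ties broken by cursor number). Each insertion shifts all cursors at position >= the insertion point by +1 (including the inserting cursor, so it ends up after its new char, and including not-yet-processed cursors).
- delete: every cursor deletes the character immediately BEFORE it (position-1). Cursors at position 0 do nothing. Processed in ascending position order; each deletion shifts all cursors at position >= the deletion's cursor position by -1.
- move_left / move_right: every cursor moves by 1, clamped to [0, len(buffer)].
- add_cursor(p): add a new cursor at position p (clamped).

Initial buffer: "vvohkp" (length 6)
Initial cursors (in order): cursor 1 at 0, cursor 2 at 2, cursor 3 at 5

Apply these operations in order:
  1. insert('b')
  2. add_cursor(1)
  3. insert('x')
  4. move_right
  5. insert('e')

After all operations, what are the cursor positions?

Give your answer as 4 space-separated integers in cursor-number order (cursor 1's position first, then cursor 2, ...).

After op 1 (insert('b')): buffer="bvvbohkbp" (len 9), cursors c1@1 c2@4 c3@8, authorship 1..2...3.
After op 2 (add_cursor(1)): buffer="bvvbohkbp" (len 9), cursors c1@1 c4@1 c2@4 c3@8, authorship 1..2...3.
After op 3 (insert('x')): buffer="bxxvvbxohkbxp" (len 13), cursors c1@3 c4@3 c2@7 c3@12, authorship 114..22...33.
After op 4 (move_right): buffer="bxxvvbxohkbxp" (len 13), cursors c1@4 c4@4 c2@8 c3@13, authorship 114..22...33.
After op 5 (insert('e')): buffer="bxxveevbxoehkbxpe" (len 17), cursors c1@6 c4@6 c2@11 c3@17, authorship 114.14.22.2..33.3

Answer: 6 11 17 6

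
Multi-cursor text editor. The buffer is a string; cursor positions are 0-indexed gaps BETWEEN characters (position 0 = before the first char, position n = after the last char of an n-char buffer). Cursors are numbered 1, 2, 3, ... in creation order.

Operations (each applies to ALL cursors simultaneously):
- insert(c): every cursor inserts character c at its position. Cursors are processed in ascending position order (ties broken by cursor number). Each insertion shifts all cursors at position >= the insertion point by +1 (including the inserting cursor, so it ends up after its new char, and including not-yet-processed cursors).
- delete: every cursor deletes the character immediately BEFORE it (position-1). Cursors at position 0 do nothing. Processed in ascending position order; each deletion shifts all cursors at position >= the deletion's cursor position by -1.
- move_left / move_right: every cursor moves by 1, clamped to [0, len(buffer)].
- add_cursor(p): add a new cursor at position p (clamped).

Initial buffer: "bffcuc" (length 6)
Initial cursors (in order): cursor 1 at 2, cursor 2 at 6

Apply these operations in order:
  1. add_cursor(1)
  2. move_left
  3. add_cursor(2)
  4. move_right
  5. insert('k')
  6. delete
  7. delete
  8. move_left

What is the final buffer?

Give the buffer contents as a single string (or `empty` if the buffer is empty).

Answer: cu

Derivation:
After op 1 (add_cursor(1)): buffer="bffcuc" (len 6), cursors c3@1 c1@2 c2@6, authorship ......
After op 2 (move_left): buffer="bffcuc" (len 6), cursors c3@0 c1@1 c2@5, authorship ......
After op 3 (add_cursor(2)): buffer="bffcuc" (len 6), cursors c3@0 c1@1 c4@2 c2@5, authorship ......
After op 4 (move_right): buffer="bffcuc" (len 6), cursors c3@1 c1@2 c4@3 c2@6, authorship ......
After op 5 (insert('k')): buffer="bkfkfkcuck" (len 10), cursors c3@2 c1@4 c4@6 c2@10, authorship .3.1.4...2
After op 6 (delete): buffer="bffcuc" (len 6), cursors c3@1 c1@2 c4@3 c2@6, authorship ......
After op 7 (delete): buffer="cu" (len 2), cursors c1@0 c3@0 c4@0 c2@2, authorship ..
After op 8 (move_left): buffer="cu" (len 2), cursors c1@0 c3@0 c4@0 c2@1, authorship ..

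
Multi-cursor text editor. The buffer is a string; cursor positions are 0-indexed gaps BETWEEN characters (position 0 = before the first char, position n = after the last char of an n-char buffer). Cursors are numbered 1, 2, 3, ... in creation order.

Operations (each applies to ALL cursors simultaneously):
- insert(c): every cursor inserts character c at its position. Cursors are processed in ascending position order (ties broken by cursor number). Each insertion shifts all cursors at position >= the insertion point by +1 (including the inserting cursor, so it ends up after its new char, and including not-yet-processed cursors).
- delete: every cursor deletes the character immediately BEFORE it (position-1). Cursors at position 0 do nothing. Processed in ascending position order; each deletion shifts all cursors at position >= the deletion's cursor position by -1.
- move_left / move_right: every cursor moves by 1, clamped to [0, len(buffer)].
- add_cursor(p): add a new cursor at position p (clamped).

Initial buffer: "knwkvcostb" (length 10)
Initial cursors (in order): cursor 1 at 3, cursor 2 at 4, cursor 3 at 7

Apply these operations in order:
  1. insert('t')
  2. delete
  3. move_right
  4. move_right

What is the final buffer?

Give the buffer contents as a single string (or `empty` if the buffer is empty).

After op 1 (insert('t')): buffer="knwtktvcotstb" (len 13), cursors c1@4 c2@6 c3@10, authorship ...1.2...3...
After op 2 (delete): buffer="knwkvcostb" (len 10), cursors c1@3 c2@4 c3@7, authorship ..........
After op 3 (move_right): buffer="knwkvcostb" (len 10), cursors c1@4 c2@5 c3@8, authorship ..........
After op 4 (move_right): buffer="knwkvcostb" (len 10), cursors c1@5 c2@6 c3@9, authorship ..........

Answer: knwkvcostb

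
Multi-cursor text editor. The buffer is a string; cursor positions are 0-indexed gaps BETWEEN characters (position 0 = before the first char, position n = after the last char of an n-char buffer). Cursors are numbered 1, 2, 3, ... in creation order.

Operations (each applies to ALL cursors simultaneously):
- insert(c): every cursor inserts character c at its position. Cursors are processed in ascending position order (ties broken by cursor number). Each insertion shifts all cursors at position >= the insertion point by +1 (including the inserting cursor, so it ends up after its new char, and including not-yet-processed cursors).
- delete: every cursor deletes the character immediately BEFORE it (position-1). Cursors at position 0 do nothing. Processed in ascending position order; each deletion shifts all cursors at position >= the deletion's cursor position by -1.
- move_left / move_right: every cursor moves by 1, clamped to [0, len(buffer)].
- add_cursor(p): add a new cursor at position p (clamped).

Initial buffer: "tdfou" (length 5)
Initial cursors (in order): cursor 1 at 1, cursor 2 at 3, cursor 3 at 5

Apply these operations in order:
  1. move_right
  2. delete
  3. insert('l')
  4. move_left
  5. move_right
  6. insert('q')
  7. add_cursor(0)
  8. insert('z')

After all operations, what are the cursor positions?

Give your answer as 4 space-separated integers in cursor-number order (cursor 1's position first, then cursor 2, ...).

Answer: 5 12 12 1

Derivation:
After op 1 (move_right): buffer="tdfou" (len 5), cursors c1@2 c2@4 c3@5, authorship .....
After op 2 (delete): buffer="tf" (len 2), cursors c1@1 c2@2 c3@2, authorship ..
After op 3 (insert('l')): buffer="tlfll" (len 5), cursors c1@2 c2@5 c3@5, authorship .1.23
After op 4 (move_left): buffer="tlfll" (len 5), cursors c1@1 c2@4 c3@4, authorship .1.23
After op 5 (move_right): buffer="tlfll" (len 5), cursors c1@2 c2@5 c3@5, authorship .1.23
After op 6 (insert('q')): buffer="tlqfllqq" (len 8), cursors c1@3 c2@8 c3@8, authorship .11.2323
After op 7 (add_cursor(0)): buffer="tlqfllqq" (len 8), cursors c4@0 c1@3 c2@8 c3@8, authorship .11.2323
After op 8 (insert('z')): buffer="ztlqzfllqqzz" (len 12), cursors c4@1 c1@5 c2@12 c3@12, authorship 4.111.232323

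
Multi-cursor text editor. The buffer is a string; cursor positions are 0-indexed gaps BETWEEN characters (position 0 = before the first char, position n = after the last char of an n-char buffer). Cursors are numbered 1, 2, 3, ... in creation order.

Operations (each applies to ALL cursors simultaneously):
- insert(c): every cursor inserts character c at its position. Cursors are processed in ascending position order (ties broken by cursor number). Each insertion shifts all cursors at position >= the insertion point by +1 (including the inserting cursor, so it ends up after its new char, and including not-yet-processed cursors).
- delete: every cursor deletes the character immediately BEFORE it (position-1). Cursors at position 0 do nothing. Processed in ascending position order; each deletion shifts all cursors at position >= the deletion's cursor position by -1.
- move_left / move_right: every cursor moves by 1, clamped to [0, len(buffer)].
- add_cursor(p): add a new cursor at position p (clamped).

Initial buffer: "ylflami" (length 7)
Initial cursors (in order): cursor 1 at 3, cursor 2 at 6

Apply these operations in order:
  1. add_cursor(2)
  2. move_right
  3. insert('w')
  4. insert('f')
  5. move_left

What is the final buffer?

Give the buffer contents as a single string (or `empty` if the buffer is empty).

Answer: ylfwflwfamiwf

Derivation:
After op 1 (add_cursor(2)): buffer="ylflami" (len 7), cursors c3@2 c1@3 c2@6, authorship .......
After op 2 (move_right): buffer="ylflami" (len 7), cursors c3@3 c1@4 c2@7, authorship .......
After op 3 (insert('w')): buffer="ylfwlwamiw" (len 10), cursors c3@4 c1@6 c2@10, authorship ...3.1...2
After op 4 (insert('f')): buffer="ylfwflwfamiwf" (len 13), cursors c3@5 c1@8 c2@13, authorship ...33.11...22
After op 5 (move_left): buffer="ylfwflwfamiwf" (len 13), cursors c3@4 c1@7 c2@12, authorship ...33.11...22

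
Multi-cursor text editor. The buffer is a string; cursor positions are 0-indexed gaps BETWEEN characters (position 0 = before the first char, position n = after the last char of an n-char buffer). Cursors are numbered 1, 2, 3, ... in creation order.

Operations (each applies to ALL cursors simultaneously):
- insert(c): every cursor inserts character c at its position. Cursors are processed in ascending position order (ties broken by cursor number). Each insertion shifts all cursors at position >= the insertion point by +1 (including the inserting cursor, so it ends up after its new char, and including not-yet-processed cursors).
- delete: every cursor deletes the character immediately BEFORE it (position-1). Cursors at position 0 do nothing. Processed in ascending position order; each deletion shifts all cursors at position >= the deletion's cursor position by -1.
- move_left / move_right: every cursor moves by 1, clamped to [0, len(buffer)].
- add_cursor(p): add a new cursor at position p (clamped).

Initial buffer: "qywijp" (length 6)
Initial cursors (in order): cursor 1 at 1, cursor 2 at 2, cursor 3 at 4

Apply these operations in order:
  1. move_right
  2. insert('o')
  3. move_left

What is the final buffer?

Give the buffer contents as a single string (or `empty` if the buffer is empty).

Answer: qyowoijop

Derivation:
After op 1 (move_right): buffer="qywijp" (len 6), cursors c1@2 c2@3 c3@5, authorship ......
After op 2 (insert('o')): buffer="qyowoijop" (len 9), cursors c1@3 c2@5 c3@8, authorship ..1.2..3.
After op 3 (move_left): buffer="qyowoijop" (len 9), cursors c1@2 c2@4 c3@7, authorship ..1.2..3.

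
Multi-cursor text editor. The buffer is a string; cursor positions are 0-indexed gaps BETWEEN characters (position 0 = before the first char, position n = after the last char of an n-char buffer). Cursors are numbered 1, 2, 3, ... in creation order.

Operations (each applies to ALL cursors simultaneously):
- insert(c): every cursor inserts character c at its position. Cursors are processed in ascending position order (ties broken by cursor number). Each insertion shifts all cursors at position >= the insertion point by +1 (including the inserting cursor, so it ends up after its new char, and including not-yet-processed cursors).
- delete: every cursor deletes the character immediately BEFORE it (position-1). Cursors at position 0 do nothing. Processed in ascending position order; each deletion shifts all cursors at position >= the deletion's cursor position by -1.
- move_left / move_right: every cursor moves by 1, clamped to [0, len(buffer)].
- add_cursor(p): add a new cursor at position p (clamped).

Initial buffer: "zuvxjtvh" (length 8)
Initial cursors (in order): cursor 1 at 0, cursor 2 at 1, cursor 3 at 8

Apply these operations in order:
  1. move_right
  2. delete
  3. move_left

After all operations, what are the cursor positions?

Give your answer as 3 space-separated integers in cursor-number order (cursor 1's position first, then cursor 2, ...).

After op 1 (move_right): buffer="zuvxjtvh" (len 8), cursors c1@1 c2@2 c3@8, authorship ........
After op 2 (delete): buffer="vxjtv" (len 5), cursors c1@0 c2@0 c3@5, authorship .....
After op 3 (move_left): buffer="vxjtv" (len 5), cursors c1@0 c2@0 c3@4, authorship .....

Answer: 0 0 4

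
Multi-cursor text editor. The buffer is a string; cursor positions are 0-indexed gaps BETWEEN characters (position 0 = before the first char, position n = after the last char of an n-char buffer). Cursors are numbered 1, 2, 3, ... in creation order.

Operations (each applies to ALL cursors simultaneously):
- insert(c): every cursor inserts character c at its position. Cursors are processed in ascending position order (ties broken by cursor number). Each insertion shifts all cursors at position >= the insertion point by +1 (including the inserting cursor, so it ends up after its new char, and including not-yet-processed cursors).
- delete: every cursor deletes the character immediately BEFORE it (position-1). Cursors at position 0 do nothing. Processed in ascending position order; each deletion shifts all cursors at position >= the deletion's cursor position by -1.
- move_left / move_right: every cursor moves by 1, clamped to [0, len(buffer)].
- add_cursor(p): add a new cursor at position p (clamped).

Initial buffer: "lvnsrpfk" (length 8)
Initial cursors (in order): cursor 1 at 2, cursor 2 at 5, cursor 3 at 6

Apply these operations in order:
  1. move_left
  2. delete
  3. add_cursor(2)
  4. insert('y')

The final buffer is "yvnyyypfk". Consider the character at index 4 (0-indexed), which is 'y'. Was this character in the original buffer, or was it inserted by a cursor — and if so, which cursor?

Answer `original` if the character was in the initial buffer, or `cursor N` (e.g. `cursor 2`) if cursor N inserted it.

Answer: cursor 3

Derivation:
After op 1 (move_left): buffer="lvnsrpfk" (len 8), cursors c1@1 c2@4 c3@5, authorship ........
After op 2 (delete): buffer="vnpfk" (len 5), cursors c1@0 c2@2 c3@2, authorship .....
After op 3 (add_cursor(2)): buffer="vnpfk" (len 5), cursors c1@0 c2@2 c3@2 c4@2, authorship .....
After op 4 (insert('y')): buffer="yvnyyypfk" (len 9), cursors c1@1 c2@6 c3@6 c4@6, authorship 1..234...
Authorship (.=original, N=cursor N): 1 . . 2 3 4 . . .
Index 4: author = 3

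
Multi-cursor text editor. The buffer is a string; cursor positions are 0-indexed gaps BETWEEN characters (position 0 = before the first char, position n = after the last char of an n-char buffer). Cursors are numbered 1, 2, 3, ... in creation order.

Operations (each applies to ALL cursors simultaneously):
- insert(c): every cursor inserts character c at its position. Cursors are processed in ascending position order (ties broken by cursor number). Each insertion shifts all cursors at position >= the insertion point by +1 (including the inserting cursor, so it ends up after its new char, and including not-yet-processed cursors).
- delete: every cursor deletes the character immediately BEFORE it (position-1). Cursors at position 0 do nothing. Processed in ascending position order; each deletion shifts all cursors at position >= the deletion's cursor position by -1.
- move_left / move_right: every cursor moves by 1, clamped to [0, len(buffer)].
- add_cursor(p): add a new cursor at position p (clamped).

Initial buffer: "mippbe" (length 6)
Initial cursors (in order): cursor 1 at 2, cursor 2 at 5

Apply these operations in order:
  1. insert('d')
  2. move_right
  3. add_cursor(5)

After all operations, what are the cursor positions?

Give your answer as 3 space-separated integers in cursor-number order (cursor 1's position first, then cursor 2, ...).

After op 1 (insert('d')): buffer="midppbde" (len 8), cursors c1@3 c2@7, authorship ..1...2.
After op 2 (move_right): buffer="midppbde" (len 8), cursors c1@4 c2@8, authorship ..1...2.
After op 3 (add_cursor(5)): buffer="midppbde" (len 8), cursors c1@4 c3@5 c2@8, authorship ..1...2.

Answer: 4 8 5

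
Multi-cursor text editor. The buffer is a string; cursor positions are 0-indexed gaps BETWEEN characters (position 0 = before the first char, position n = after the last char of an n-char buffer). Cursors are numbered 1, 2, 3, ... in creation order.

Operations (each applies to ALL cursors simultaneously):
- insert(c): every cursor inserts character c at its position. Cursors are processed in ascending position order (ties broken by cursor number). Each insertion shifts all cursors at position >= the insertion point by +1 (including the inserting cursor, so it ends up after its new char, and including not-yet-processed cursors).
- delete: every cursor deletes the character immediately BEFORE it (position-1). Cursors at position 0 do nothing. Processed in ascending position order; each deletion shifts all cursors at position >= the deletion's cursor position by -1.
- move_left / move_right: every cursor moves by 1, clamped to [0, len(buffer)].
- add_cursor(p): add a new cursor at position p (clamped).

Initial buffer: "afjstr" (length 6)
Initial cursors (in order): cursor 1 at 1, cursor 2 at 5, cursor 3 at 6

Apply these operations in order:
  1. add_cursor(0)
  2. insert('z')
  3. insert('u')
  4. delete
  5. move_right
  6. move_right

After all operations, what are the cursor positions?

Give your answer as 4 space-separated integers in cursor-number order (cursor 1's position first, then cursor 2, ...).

After op 1 (add_cursor(0)): buffer="afjstr" (len 6), cursors c4@0 c1@1 c2@5 c3@6, authorship ......
After op 2 (insert('z')): buffer="zazfjstzrz" (len 10), cursors c4@1 c1@3 c2@8 c3@10, authorship 4.1....2.3
After op 3 (insert('u')): buffer="zuazufjstzurzu" (len 14), cursors c4@2 c1@5 c2@11 c3@14, authorship 44.11....22.33
After op 4 (delete): buffer="zazfjstzrz" (len 10), cursors c4@1 c1@3 c2@8 c3@10, authorship 4.1....2.3
After op 5 (move_right): buffer="zazfjstzrz" (len 10), cursors c4@2 c1@4 c2@9 c3@10, authorship 4.1....2.3
After op 6 (move_right): buffer="zazfjstzrz" (len 10), cursors c4@3 c1@5 c2@10 c3@10, authorship 4.1....2.3

Answer: 5 10 10 3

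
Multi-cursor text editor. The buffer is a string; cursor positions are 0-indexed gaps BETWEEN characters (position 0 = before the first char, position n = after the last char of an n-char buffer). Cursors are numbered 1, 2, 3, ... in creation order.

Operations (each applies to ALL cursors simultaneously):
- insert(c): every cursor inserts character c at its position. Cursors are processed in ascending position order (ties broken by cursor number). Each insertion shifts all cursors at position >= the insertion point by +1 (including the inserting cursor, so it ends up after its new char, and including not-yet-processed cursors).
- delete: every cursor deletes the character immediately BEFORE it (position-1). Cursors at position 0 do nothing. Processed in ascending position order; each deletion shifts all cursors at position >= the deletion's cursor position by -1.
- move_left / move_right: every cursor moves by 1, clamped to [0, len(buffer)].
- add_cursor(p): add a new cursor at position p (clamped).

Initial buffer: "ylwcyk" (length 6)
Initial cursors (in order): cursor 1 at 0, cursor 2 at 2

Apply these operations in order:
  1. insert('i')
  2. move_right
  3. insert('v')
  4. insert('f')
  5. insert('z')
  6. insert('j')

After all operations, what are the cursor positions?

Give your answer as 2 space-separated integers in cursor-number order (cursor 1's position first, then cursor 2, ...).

Answer: 6 13

Derivation:
After op 1 (insert('i')): buffer="iyliwcyk" (len 8), cursors c1@1 c2@4, authorship 1..2....
After op 2 (move_right): buffer="iyliwcyk" (len 8), cursors c1@2 c2@5, authorship 1..2....
After op 3 (insert('v')): buffer="iyvliwvcyk" (len 10), cursors c1@3 c2@7, authorship 1.1.2.2...
After op 4 (insert('f')): buffer="iyvfliwvfcyk" (len 12), cursors c1@4 c2@9, authorship 1.11.2.22...
After op 5 (insert('z')): buffer="iyvfzliwvfzcyk" (len 14), cursors c1@5 c2@11, authorship 1.111.2.222...
After op 6 (insert('j')): buffer="iyvfzjliwvfzjcyk" (len 16), cursors c1@6 c2@13, authorship 1.1111.2.2222...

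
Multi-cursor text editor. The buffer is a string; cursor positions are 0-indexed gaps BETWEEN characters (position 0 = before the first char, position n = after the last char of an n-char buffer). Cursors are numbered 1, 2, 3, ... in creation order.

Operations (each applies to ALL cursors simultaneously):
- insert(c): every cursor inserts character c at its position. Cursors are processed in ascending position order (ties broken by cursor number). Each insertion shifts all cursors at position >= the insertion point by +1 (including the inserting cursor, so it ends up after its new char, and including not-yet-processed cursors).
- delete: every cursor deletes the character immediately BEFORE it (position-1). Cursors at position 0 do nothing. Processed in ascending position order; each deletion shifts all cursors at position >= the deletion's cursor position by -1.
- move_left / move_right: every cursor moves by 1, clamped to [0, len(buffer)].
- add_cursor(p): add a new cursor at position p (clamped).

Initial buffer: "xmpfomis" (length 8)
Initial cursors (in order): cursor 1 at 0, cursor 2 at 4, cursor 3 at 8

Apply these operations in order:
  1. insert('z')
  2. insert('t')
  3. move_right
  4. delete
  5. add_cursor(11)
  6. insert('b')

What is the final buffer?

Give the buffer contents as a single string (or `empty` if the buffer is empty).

After op 1 (insert('z')): buffer="zxmpfzomisz" (len 11), cursors c1@1 c2@6 c3@11, authorship 1....2....3
After op 2 (insert('t')): buffer="ztxmpfztomiszt" (len 14), cursors c1@2 c2@8 c3@14, authorship 11....22....33
After op 3 (move_right): buffer="ztxmpfztomiszt" (len 14), cursors c1@3 c2@9 c3@14, authorship 11....22....33
After op 4 (delete): buffer="ztmpfztmisz" (len 11), cursors c1@2 c2@7 c3@11, authorship 11...22...3
After op 5 (add_cursor(11)): buffer="ztmpfztmisz" (len 11), cursors c1@2 c2@7 c3@11 c4@11, authorship 11...22...3
After op 6 (insert('b')): buffer="ztbmpfztbmiszbb" (len 15), cursors c1@3 c2@9 c3@15 c4@15, authorship 111...222...334

Answer: ztbmpfztbmiszbb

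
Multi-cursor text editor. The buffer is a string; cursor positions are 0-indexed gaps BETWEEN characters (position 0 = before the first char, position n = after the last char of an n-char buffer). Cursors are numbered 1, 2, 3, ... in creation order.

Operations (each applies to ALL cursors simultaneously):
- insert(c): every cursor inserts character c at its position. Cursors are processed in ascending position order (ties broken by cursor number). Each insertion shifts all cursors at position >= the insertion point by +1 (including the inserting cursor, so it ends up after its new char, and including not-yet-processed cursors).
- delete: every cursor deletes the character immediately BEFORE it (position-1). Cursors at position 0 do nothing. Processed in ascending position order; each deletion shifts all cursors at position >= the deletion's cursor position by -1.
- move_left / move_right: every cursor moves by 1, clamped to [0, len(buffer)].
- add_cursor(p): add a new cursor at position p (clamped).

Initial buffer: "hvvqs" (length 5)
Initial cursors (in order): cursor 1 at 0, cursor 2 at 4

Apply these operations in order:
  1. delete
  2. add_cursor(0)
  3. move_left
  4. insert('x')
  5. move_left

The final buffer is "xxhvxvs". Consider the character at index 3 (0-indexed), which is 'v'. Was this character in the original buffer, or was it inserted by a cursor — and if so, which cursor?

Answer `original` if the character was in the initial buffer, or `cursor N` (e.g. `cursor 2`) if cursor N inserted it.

After op 1 (delete): buffer="hvvs" (len 4), cursors c1@0 c2@3, authorship ....
After op 2 (add_cursor(0)): buffer="hvvs" (len 4), cursors c1@0 c3@0 c2@3, authorship ....
After op 3 (move_left): buffer="hvvs" (len 4), cursors c1@0 c3@0 c2@2, authorship ....
After op 4 (insert('x')): buffer="xxhvxvs" (len 7), cursors c1@2 c3@2 c2@5, authorship 13..2..
After op 5 (move_left): buffer="xxhvxvs" (len 7), cursors c1@1 c3@1 c2@4, authorship 13..2..
Authorship (.=original, N=cursor N): 1 3 . . 2 . .
Index 3: author = original

Answer: original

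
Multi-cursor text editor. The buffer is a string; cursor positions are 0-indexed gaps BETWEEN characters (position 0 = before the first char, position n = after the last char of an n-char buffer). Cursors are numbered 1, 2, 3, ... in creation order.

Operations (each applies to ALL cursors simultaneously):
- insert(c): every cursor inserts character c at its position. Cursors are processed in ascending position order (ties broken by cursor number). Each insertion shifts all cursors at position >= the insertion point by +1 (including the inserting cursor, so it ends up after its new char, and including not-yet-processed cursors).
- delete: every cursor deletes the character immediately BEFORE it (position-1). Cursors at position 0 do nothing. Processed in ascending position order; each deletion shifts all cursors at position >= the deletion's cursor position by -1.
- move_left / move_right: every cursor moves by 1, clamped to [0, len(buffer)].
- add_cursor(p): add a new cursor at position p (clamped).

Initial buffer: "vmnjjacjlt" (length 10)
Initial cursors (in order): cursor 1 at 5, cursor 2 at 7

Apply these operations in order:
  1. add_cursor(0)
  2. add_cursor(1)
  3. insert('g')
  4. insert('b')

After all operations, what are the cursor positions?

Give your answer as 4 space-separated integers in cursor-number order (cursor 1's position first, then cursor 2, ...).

After op 1 (add_cursor(0)): buffer="vmnjjacjlt" (len 10), cursors c3@0 c1@5 c2@7, authorship ..........
After op 2 (add_cursor(1)): buffer="vmnjjacjlt" (len 10), cursors c3@0 c4@1 c1@5 c2@7, authorship ..........
After op 3 (insert('g')): buffer="gvgmnjjgacgjlt" (len 14), cursors c3@1 c4@3 c1@8 c2@11, authorship 3.4....1..2...
After op 4 (insert('b')): buffer="gbvgbmnjjgbacgbjlt" (len 18), cursors c3@2 c4@5 c1@11 c2@15, authorship 33.44....11..22...

Answer: 11 15 2 5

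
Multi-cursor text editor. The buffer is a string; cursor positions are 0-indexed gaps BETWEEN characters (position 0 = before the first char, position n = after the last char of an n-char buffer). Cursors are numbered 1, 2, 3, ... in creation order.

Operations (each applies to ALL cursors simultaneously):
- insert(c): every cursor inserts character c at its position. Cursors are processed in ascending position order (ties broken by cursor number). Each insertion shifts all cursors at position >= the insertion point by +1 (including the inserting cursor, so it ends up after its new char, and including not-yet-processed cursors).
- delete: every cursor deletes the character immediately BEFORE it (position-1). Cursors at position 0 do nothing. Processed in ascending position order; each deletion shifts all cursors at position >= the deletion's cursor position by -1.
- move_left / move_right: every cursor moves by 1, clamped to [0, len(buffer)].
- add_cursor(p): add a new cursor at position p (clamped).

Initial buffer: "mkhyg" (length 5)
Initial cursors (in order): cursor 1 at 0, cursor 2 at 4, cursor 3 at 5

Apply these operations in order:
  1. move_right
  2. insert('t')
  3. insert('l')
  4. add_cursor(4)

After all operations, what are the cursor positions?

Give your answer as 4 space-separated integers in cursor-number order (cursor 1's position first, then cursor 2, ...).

After op 1 (move_right): buffer="mkhyg" (len 5), cursors c1@1 c2@5 c3@5, authorship .....
After op 2 (insert('t')): buffer="mtkhygtt" (len 8), cursors c1@2 c2@8 c3@8, authorship .1....23
After op 3 (insert('l')): buffer="mtlkhygttll" (len 11), cursors c1@3 c2@11 c3@11, authorship .11....2323
After op 4 (add_cursor(4)): buffer="mtlkhygttll" (len 11), cursors c1@3 c4@4 c2@11 c3@11, authorship .11....2323

Answer: 3 11 11 4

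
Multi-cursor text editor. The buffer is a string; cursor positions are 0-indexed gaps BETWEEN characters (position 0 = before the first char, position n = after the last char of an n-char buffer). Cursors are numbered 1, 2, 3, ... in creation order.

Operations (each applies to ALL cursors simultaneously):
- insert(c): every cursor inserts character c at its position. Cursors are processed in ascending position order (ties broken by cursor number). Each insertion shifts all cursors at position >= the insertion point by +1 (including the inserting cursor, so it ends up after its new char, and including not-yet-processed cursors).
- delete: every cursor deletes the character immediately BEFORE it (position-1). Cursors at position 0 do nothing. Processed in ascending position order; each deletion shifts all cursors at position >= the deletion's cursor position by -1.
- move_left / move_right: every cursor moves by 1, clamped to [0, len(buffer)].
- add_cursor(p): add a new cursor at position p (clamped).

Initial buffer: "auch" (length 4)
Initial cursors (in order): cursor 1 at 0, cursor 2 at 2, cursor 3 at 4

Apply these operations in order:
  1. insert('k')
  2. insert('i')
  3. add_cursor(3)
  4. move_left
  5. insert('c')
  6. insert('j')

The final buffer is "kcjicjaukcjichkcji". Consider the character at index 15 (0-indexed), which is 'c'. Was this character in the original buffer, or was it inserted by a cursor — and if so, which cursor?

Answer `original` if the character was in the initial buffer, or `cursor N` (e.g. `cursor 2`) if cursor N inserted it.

After op 1 (insert('k')): buffer="kaukchk" (len 7), cursors c1@1 c2@4 c3@7, authorship 1..2..3
After op 2 (insert('i')): buffer="kiaukichki" (len 10), cursors c1@2 c2@6 c3@10, authorship 11..22..33
After op 3 (add_cursor(3)): buffer="kiaukichki" (len 10), cursors c1@2 c4@3 c2@6 c3@10, authorship 11..22..33
After op 4 (move_left): buffer="kiaukichki" (len 10), cursors c1@1 c4@2 c2@5 c3@9, authorship 11..22..33
After op 5 (insert('c')): buffer="kcicaukcichkci" (len 14), cursors c1@2 c4@4 c2@8 c3@13, authorship 1114..222..333
After op 6 (insert('j')): buffer="kcjicjaukcjichkcji" (len 18), cursors c1@3 c4@6 c2@11 c3@17, authorship 111144..2222..3333
Authorship (.=original, N=cursor N): 1 1 1 1 4 4 . . 2 2 2 2 . . 3 3 3 3
Index 15: author = 3

Answer: cursor 3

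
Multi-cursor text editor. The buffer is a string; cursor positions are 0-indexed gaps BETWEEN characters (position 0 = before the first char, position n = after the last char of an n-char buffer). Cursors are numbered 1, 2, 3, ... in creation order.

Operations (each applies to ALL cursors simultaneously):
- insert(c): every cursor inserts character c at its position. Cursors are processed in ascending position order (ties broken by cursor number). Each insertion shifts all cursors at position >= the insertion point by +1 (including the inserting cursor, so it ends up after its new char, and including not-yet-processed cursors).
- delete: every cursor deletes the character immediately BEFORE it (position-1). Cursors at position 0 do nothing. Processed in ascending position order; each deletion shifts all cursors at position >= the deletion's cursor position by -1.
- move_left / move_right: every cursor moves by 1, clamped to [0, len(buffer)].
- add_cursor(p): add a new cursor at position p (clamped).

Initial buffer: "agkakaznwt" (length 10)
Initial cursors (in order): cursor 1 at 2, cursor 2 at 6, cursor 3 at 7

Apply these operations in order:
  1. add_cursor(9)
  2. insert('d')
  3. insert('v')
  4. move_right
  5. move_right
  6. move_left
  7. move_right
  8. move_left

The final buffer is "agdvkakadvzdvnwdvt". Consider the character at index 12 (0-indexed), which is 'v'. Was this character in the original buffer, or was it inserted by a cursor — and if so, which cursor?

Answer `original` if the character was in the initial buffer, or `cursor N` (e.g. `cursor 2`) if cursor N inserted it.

After op 1 (add_cursor(9)): buffer="agkakaznwt" (len 10), cursors c1@2 c2@6 c3@7 c4@9, authorship ..........
After op 2 (insert('d')): buffer="agdkakadzdnwdt" (len 14), cursors c1@3 c2@8 c3@10 c4@13, authorship ..1....2.3..4.
After op 3 (insert('v')): buffer="agdvkakadvzdvnwdvt" (len 18), cursors c1@4 c2@10 c3@13 c4@17, authorship ..11....22.33..44.
After op 4 (move_right): buffer="agdvkakadvzdvnwdvt" (len 18), cursors c1@5 c2@11 c3@14 c4@18, authorship ..11....22.33..44.
After op 5 (move_right): buffer="agdvkakadvzdvnwdvt" (len 18), cursors c1@6 c2@12 c3@15 c4@18, authorship ..11....22.33..44.
After op 6 (move_left): buffer="agdvkakadvzdvnwdvt" (len 18), cursors c1@5 c2@11 c3@14 c4@17, authorship ..11....22.33..44.
After op 7 (move_right): buffer="agdvkakadvzdvnwdvt" (len 18), cursors c1@6 c2@12 c3@15 c4@18, authorship ..11....22.33..44.
After op 8 (move_left): buffer="agdvkakadvzdvnwdvt" (len 18), cursors c1@5 c2@11 c3@14 c4@17, authorship ..11....22.33..44.
Authorship (.=original, N=cursor N): . . 1 1 . . . . 2 2 . 3 3 . . 4 4 .
Index 12: author = 3

Answer: cursor 3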